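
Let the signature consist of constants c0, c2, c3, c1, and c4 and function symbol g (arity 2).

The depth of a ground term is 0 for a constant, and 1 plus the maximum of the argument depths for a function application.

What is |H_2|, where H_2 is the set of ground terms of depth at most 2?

905

Let N_k count ground terms of depth at most k. Each non-constant term of depth ≤ k is some function symbol applied to depth-≤(k−1) arguments, giving N_k = 5 + N_{k-1}^2.
N_0 = 5
N_1 = 5 + 5^2 = 30
N_2 = 5 + 30^2 = 905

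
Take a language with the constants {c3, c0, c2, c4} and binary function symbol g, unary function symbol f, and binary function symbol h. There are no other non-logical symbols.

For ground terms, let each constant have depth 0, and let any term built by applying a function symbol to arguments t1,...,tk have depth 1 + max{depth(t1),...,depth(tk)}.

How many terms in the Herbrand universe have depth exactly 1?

Let N_k = |{terms of depth ≤ k}|. Then N_0 = 4 and N_k = 4 + N_{k-1}^2 + N_{k-1} + N_{k-1}^2 for k ≥ 1 (one summand per function symbol, arity giving the exponent).
N_0 = 4
N_1 = 4 + 4^2 + 4 + 4^2 = 40
Terms of depth exactly 1: N_1 − N_0 = 40 − 4 = 36.

36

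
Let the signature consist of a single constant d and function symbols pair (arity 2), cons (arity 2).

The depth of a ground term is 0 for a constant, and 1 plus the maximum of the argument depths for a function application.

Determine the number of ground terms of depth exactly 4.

Let N_k = |{terms of depth ≤ k}|. Then N_0 = 1 and N_k = 1 + N_{k-1}^2 + N_{k-1}^2 for k ≥ 1 (one summand per function symbol, arity giving the exponent).
N_0 = 1
N_1 = 1 + 1^2 + 1^2 = 3
N_2 = 1 + 3^2 + 3^2 = 19
N_3 = 1 + 19^2 + 19^2 = 723
N_4 = 1 + 723^2 + 723^2 = 1045459
Terms of depth exactly 4: N_4 − N_3 = 1045459 − 723 = 1044736.

1044736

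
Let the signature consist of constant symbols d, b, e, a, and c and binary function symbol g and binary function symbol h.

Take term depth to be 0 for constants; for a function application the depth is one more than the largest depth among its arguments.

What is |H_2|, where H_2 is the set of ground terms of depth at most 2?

6055

If N_k denotes the number of depth-≤k ground terms, the 5 constants give N_0 = 5, and each function symbol of arity r contributes N_{k-1}^r new terms at level k: N_k = 5 + N_{k-1}^2 + N_{k-1}^2.
N_0 = 5
N_1 = 5 + 5^2 + 5^2 = 55
N_2 = 5 + 55^2 + 55^2 = 6055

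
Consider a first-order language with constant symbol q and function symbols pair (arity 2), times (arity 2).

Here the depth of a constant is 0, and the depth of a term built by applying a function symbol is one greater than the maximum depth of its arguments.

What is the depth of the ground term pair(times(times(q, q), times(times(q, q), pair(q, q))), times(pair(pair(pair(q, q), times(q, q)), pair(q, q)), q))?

5

depth(times(q, q)) = 1 + max(0, 0) = 1
depth(pair(q, q)) = 1 + max(0, 0) = 1
depth(times(times(q, q), pair(q, q))) = 1 + max(1, 1) = 2
depth(times(times(q, q), times(times(q, q), pair(q, q)))) = 1 + max(1, 2) = 3
depth(pair(pair(q, q), times(q, q))) = 1 + max(1, 1) = 2
depth(pair(pair(pair(q, q), times(q, q)), pair(q, q))) = 1 + max(2, 1) = 3
depth(times(pair(pair(pair(q, q), times(q, q)), pair(q, q)), q)) = 1 + max(3, 0) = 4
depth(pair(times(times(q, q), times(times(q, q), pair(q, q))), times(pair(pair(pair(q, q), times(q, q)), pair(q, q)), q))) = 1 + max(3, 4) = 5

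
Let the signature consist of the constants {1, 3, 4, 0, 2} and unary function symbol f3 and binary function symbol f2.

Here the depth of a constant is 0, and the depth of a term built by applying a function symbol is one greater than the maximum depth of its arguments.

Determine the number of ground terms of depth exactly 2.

1230

Write N_k for the number of ground terms of depth ≤ k. A term of depth ≤ k is either a constant or a function symbol applied to arguments of depth ≤ k−1, so N_k = 5 + N_{k-1} + N_{k-1}^2.
N_0 = 5
N_1 = 5 + 5 + 5^2 = 35
N_2 = 5 + 35 + 35^2 = 1265
Terms of depth exactly 2: N_2 − N_1 = 1265 − 35 = 1230.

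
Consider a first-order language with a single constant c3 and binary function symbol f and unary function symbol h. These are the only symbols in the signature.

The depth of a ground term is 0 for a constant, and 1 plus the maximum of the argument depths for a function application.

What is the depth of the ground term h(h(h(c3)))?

depth(h(c3)) = 1 + depth(c3) = 1 + 0 = 1
depth(h(h(c3))) = 1 + depth(h(c3)) = 1 + 1 = 2
depth(h(h(h(c3)))) = 1 + depth(h(h(c3))) = 1 + 2 = 3

3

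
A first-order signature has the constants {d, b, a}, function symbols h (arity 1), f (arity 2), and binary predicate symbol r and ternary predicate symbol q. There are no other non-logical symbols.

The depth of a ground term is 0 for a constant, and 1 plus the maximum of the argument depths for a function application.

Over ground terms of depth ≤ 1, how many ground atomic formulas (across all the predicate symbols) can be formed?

3600

First count ground terms of depth ≤ 1.
Let N_k = |{terms of depth ≤ k}|. Then N_0 = 3 and N_k = 3 + N_{k-1} + N_{k-1}^2 for k ≥ 1 (one summand per function symbol, arity giving the exponent).
N_0 = 3
N_1 = 3 + 3 + 3^2 = 15
So |H| = 15.
A ground atom is a predicate applied to a tuple of terms from H, so the count is the sum over predicates of |H|^arity:
  r: 15^2 = 225;  q: 15^3 = 3375
Total ground atoms: 225 + 3375 = 3600.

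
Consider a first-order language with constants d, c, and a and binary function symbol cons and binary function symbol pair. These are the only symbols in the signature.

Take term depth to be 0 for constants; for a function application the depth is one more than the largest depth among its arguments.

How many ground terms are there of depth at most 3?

Let N_k count ground terms of depth at most k. Each non-constant term of depth ≤ k is some function symbol applied to depth-≤(k−1) arguments, giving N_k = 3 + N_{k-1}^2 + N_{k-1}^2.
N_0 = 3
N_1 = 3 + 3^2 + 3^2 = 21
N_2 = 3 + 21^2 + 21^2 = 885
N_3 = 3 + 885^2 + 885^2 = 1566453

1566453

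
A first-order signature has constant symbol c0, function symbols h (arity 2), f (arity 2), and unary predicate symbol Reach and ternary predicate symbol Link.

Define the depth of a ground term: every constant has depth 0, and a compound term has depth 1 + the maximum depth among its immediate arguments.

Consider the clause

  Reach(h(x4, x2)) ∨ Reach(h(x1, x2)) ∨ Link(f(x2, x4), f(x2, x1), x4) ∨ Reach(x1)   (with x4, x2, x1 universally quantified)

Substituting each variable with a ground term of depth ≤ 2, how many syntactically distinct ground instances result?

6859

Ground terms of depth ≤ 2:
  Let N_k = |{terms of depth ≤ k}|. Then N_0 = 1 and N_k = 1 + N_{k-1}^2 + N_{k-1}^2 for k ≥ 1 (one summand per function symbol, arity giving the exponent).
  N_0 = 1
  N_1 = 1 + 1^2 + 1^2 = 3
  N_2 = 1 + 3^2 + 3^2 = 19
So there are 19 ground terms available for substitution.
There are 3 variables to instantiate (x4, x2, x1), each occurring in at least one literal, so different choices give different ground instances.
Number of ground instances = 19^3 = 6859.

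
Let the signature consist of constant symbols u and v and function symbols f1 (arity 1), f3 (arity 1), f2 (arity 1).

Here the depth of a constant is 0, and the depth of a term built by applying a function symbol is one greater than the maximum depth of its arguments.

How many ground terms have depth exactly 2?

18

Count level by level. With function symbols f1/1, f3/1, f2/1, the terms of depth ≤ k are the 2 constants together with each function applied to depth-≤(k−1) tuples, so N_k = 2 + N_{k-1} + N_{k-1} + N_{k-1}.
N_0 = 2
N_1 = 2 + 2 + 2 + 2 = 8
N_2 = 2 + 8 + 8 + 8 = 26
Terms of depth exactly 2: N_2 − N_1 = 26 − 8 = 18.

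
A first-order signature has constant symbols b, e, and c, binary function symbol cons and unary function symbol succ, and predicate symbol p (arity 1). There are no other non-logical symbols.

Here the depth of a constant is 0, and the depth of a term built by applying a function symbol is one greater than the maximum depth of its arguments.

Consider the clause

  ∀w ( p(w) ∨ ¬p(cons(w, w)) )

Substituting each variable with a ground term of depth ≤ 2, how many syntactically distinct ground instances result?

Ground terms of depth ≤ 2:
  Let N_k count ground terms of depth at most k. Each non-constant term of depth ≤ k is some function symbol applied to depth-≤(k−1) arguments, giving N_k = 3 + N_{k-1}^2 + N_{k-1}.
  N_0 = 3
  N_1 = 3 + 3^2 + 3 = 15
  N_2 = 3 + 15^2 + 15 = 243
So there are 243 ground terms available for substitution.
There is 1 variable to instantiate (w),  occurring in at least one literal, so different choices give different ground instances.
Number of ground instances = 243.

243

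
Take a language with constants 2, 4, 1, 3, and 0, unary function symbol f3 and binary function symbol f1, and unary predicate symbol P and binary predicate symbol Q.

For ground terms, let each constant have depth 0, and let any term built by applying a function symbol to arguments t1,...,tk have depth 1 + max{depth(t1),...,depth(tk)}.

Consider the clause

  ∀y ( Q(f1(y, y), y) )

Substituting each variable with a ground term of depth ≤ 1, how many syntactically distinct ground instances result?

Ground terms of depth ≤ 1:
  If N_k denotes the number of depth-≤k ground terms, the 5 constants give N_0 = 5, and each function symbol of arity r contributes N_{k-1}^r new terms at level k: N_k = 5 + N_{k-1} + N_{k-1}^2.
  N_0 = 5
  N_1 = 5 + 5 + 5^2 = 35
So there are 35 ground terms available for substitution.
The clause has 1 distinct variable (y), which appears in the body. In the free term algebra distinct substitutions yield syntactically distinct ground instances.
Number of ground instances = 35.

35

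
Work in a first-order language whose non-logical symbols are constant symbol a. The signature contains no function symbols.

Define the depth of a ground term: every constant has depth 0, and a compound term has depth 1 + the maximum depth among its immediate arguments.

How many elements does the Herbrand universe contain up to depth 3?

With no function symbols every ground term is a constant, so there is exactly 1 ground term at every depth bound.
N_0 = 1
N_1 = 1
N_2 = 1
N_3 = 1
Explicitly: a.

1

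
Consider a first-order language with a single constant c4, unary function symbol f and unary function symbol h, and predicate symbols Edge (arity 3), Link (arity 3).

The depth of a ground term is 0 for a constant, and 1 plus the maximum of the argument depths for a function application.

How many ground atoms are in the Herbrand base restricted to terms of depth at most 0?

2

First count ground terms of depth ≤ 0.
If N_k denotes the number of depth-≤k ground terms, the 1 constant gives N_0 = 1, and each function symbol of arity r contributes N_{k-1}^r new terms at level k: N_k = 1 + N_{k-1} + N_{k-1}.
N_0 = 1
Explicitly: c4.
So |H| = 1.
For each predicate symbol, the number of ground atoms is |H| raised to its arity; summing:
  Edge: 1^3 = 1;  Link: 1^3 = 1
Total ground atoms: 1 + 1 = 2.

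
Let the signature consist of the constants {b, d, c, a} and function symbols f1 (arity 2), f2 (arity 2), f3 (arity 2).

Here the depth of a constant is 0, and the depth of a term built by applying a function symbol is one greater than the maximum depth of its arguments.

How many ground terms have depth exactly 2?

Count level by level. With function symbols f1/2, f2/2, f3/2, the terms of depth ≤ k are the 4 constants together with each function applied to depth-≤(k−1) tuples, so N_k = 4 + N_{k-1}^2 + N_{k-1}^2 + N_{k-1}^2.
N_0 = 4
N_1 = 4 + 4^2 + 4^2 + 4^2 = 52
N_2 = 4 + 52^2 + 52^2 + 52^2 = 8116
Terms of depth exactly 2: N_2 − N_1 = 8116 − 52 = 8064.

8064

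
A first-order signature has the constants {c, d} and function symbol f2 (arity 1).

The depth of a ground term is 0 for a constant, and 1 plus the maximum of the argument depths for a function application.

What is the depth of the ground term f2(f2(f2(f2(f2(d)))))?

depth(f2(d)) = 1 + depth(d) = 1 + 0 = 1
depth(f2(f2(d))) = 1 + depth(f2(d)) = 1 + 1 = 2
depth(f2(f2(f2(d)))) = 1 + depth(f2(f2(d))) = 1 + 2 = 3
depth(f2(f2(f2(f2(d))))) = 1 + depth(f2(f2(f2(d)))) = 1 + 3 = 4
depth(f2(f2(f2(f2(f2(d)))))) = 1 + depth(f2(f2(f2(f2(d))))) = 1 + 4 = 5

5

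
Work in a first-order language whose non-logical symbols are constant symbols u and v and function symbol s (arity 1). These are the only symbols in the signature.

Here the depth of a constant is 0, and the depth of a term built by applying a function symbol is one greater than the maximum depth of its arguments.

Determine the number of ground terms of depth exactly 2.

Let N_k count ground terms of depth at most k. Each non-constant term of depth ≤ k is some function symbol applied to depth-≤(k−1) arguments, giving N_k = 2 + N_{k-1}.
N_0 = 2
N_1 = 2 + 2 = 4
N_2 = 2 + 4 = 6
Terms of depth exactly 2: N_2 − N_1 = 6 − 4 = 2.

2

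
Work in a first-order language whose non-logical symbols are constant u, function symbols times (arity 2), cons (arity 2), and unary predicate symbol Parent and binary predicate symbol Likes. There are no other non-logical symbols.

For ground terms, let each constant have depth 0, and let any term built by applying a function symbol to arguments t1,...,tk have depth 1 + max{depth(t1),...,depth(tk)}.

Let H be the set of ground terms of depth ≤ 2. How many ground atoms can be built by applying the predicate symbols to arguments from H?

380

First count ground terms of depth ≤ 2.
Write N_k for the number of ground terms of depth ≤ k. A term of depth ≤ k is either a constant or a function symbol applied to arguments of depth ≤ k−1, so N_k = 1 + N_{k-1}^2 + N_{k-1}^2.
N_0 = 1
N_1 = 1 + 1^2 + 1^2 = 3
N_2 = 1 + 3^2 + 3^2 = 19
So |H| = 19.
Each predicate of arity r yields |H|^r ground atoms (one per choice of an r-tuple from H):
  Parent: 19;  Likes: 19^2 = 361
Total ground atoms: 19 + 361 = 380.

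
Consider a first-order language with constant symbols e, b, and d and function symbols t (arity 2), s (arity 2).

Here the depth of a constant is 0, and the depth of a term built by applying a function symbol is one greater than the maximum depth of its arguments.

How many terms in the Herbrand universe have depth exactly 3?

Write N_k for the number of ground terms of depth ≤ k. A term of depth ≤ k is either a constant or a function symbol applied to arguments of depth ≤ k−1, so N_k = 3 + N_{k-1}^2 + N_{k-1}^2.
N_0 = 3
N_1 = 3 + 3^2 + 3^2 = 21
N_2 = 3 + 21^2 + 21^2 = 885
N_3 = 3 + 885^2 + 885^2 = 1566453
Terms of depth exactly 3: N_3 − N_2 = 1566453 − 885 = 1565568.

1565568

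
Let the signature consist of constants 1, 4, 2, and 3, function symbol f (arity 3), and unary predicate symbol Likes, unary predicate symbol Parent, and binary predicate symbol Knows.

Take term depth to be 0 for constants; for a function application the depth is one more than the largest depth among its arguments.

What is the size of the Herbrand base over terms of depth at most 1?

4760

First count ground terms of depth ≤ 1.
If N_k denotes the number of depth-≤k ground terms, the 4 constants give N_0 = 4, and each function symbol of arity r contributes N_{k-1}^r new terms at level k: N_k = 4 + N_{k-1}^3.
N_0 = 4
N_1 = 4 + 4^3 = 68
So |H| = 68.
For each predicate symbol, the number of ground atoms is |H| raised to its arity; summing:
  Likes: 68;  Parent: 68;  Knows: 68^2 = 4624
Total ground atoms: 68 + 68 + 4624 = 4760.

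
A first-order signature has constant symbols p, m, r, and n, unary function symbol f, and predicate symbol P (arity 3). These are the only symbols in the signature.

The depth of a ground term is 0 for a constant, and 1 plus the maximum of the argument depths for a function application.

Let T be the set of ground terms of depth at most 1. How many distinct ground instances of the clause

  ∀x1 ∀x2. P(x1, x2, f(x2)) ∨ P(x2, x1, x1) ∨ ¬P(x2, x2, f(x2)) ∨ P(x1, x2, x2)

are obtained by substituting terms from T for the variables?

64

Ground terms of depth ≤ 1:
  Let N_k = |{terms of depth ≤ k}|. Then N_0 = 4 and N_k = 4 + N_{k-1} for k ≥ 1 (one summand per function symbol, arity giving the exponent).
  N_0 = 4
  N_1 = 4 + 4 = 8
  Explicitly: p, m, r, n, f(p), f(m), f(r), f(n).
So there are 8 ground terms available for substitution.
Each of x1, x2 ranges independently over the available ground terms, and distinct assignments produce distinct instances.
Number of ground instances = 8^2 = 64.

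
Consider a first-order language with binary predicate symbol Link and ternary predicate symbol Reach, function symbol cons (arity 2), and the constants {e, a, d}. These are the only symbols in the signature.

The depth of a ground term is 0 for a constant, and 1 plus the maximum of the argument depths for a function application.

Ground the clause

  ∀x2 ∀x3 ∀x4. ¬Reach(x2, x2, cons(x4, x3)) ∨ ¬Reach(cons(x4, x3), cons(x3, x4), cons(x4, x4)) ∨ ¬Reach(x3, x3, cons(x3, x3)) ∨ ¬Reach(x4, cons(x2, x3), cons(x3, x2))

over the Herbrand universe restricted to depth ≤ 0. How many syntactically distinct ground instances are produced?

27

Ground terms of depth ≤ 0:
  If N_k denotes the number of depth-≤k ground terms, the 3 constants give N_0 = 3, and each function symbol of arity r contributes N_{k-1}^r new terms at level k: N_k = 3 + N_{k-1}^2.
  N_0 = 3
So there are 3 ground terms available for substitution.
There are 3 variables to instantiate (x2, x3, x4), each occurring in at least one literal, so different choices give different ground instances.
Number of ground instances = 3^3 = 27.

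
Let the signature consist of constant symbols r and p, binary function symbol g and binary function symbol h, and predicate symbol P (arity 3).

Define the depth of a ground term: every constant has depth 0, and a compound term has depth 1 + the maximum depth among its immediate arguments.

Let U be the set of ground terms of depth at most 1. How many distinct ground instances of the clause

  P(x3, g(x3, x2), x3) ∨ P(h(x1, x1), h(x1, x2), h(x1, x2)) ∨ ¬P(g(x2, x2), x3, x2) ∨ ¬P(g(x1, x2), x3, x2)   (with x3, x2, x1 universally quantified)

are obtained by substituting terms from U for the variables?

1000

Ground terms of depth ≤ 1:
  Let N_k count ground terms of depth at most k. Each non-constant term of depth ≤ k is some function symbol applied to depth-≤(k−1) arguments, giving N_k = 2 + N_{k-1}^2 + N_{k-1}^2.
  N_0 = 2
  N_1 = 2 + 2^2 + 2^2 = 10
So there are 10 ground terms available for substitution.
The body mentions every one of the 3 quantified variables; since ground terms form a free algebra, no two substitutions collapse to the same formula.
Number of ground instances = 10^3 = 1000.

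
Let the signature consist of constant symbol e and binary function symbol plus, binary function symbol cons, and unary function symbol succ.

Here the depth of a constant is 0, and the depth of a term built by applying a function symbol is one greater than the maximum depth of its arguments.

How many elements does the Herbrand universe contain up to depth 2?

37

If N_k denotes the number of depth-≤k ground terms, the 1 constant gives N_0 = 1, and each function symbol of arity r contributes N_{k-1}^r new terms at level k: N_k = 1 + N_{k-1}^2 + N_{k-1}^2 + N_{k-1}.
N_0 = 1
N_1 = 1 + 1^2 + 1^2 + 1 = 4
N_2 = 1 + 4^2 + 4^2 + 4 = 37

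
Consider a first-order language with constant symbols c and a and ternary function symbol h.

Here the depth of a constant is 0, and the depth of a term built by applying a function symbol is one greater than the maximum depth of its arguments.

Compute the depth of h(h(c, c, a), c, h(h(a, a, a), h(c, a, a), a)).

depth(h(c, c, a)) = 1 + max(0, 0, 0) = 1
depth(h(a, a, a)) = 1 + max(0, 0, 0) = 1
depth(h(c, a, a)) = 1 + max(0, 0, 0) = 1
depth(h(h(a, a, a), h(c, a, a), a)) = 1 + max(1, 1, 0) = 2
depth(h(h(c, c, a), c, h(h(a, a, a), h(c, a, a), a))) = 1 + max(1, 0, 2) = 3

3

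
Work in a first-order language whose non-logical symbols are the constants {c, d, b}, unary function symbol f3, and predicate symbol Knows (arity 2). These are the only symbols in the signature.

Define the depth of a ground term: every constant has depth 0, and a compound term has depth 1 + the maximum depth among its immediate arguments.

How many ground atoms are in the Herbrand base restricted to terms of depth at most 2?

81

First count ground terms of depth ≤ 2.
Let N_k count ground terms of depth at most k. Each non-constant term of depth ≤ k is some function symbol applied to depth-≤(k−1) arguments, giving N_k = 3 + N_{k-1}.
N_0 = 3
N_1 = 3 + 3 = 6
N_2 = 3 + 6 = 9
So |H| = 9.
A ground atom is a predicate applied to a tuple of terms from H, so the count is the sum over predicates of |H|^arity:
  Knows: 9^2 = 81
Total ground atoms: 81.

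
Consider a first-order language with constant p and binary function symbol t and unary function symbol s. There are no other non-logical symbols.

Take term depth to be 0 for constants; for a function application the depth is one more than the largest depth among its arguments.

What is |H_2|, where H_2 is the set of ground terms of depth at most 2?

13

Let N_k count ground terms of depth at most k. Each non-constant term of depth ≤ k is some function symbol applied to depth-≤(k−1) arguments, giving N_k = 1 + N_{k-1}^2 + N_{k-1}.
N_0 = 1
N_1 = 1 + 1^2 + 1 = 3
N_2 = 1 + 3^2 + 3 = 13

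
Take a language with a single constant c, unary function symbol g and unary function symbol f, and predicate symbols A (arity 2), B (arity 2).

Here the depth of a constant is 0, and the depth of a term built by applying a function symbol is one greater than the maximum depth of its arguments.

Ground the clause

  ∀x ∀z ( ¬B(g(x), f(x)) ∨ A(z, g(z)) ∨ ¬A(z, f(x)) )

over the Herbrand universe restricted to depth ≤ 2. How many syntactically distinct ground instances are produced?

49

Ground terms of depth ≤ 2:
  Let N_k count ground terms of depth at most k. Each non-constant term of depth ≤ k is some function symbol applied to depth-≤(k−1) arguments, giving N_k = 1 + N_{k-1} + N_{k-1}.
  N_0 = 1
  N_1 = 1 + 1 + 1 = 3
  N_2 = 1 + 3 + 3 = 7
  Explicitly: c, g(c), g(g(c)), g(f(c)), f(c), f(g(c)), f(f(c)).
So there are 7 ground terms available for substitution.
Each of x, z ranges independently over the available ground terms, and distinct assignments produce distinct instances.
Number of ground instances = 7^2 = 49.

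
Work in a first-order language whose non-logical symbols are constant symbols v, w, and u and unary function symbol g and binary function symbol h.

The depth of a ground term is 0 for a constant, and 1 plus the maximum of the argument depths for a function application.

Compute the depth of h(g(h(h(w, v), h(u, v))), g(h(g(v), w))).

4

depth(h(w, v)) = 1 + max(0, 0) = 1
depth(h(u, v)) = 1 + max(0, 0) = 1
depth(h(h(w, v), h(u, v))) = 1 + max(1, 1) = 2
depth(g(h(h(w, v), h(u, v)))) = 1 + depth(h(h(w, v), h(u, v))) = 1 + 2 = 3
depth(g(v)) = 1 + depth(v) = 1 + 0 = 1
depth(h(g(v), w)) = 1 + max(1, 0) = 2
depth(g(h(g(v), w))) = 1 + depth(h(g(v), w)) = 1 + 2 = 3
depth(h(g(h(h(w, v), h(u, v))), g(h(g(v), w)))) = 1 + max(3, 3) = 4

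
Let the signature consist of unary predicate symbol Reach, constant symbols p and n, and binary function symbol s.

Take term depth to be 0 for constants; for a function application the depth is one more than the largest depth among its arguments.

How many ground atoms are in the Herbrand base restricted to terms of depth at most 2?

First count ground terms of depth ≤ 2.
Let N_k = |{terms of depth ≤ k}|. Then N_0 = 2 and N_k = 2 + N_{k-1}^2 for k ≥ 1 (one summand per function symbol, arity giving the exponent).
N_0 = 2
N_1 = 2 + 2^2 = 6
N_2 = 2 + 6^2 = 38
So |H| = 38.
Ground atoms are formed by filling each argument slot of a predicate with a term from H, so an r-ary predicate gives |H|^r atoms:
  Reach: 38
Total ground atoms: 38.

38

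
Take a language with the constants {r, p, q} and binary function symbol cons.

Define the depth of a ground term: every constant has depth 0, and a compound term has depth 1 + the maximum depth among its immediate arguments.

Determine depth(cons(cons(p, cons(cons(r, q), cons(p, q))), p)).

4

depth(cons(r, q)) = 1 + max(0, 0) = 1
depth(cons(p, q)) = 1 + max(0, 0) = 1
depth(cons(cons(r, q), cons(p, q))) = 1 + max(1, 1) = 2
depth(cons(p, cons(cons(r, q), cons(p, q)))) = 1 + max(0, 2) = 3
depth(cons(cons(p, cons(cons(r, q), cons(p, q))), p)) = 1 + max(3, 0) = 4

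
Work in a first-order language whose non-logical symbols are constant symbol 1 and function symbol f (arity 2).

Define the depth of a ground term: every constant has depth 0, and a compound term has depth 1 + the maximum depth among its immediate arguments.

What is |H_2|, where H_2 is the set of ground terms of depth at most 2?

5

Write N_k for the number of ground terms of depth ≤ k. A term of depth ≤ k is either a constant or a function symbol applied to arguments of depth ≤ k−1, so N_k = 1 + N_{k-1}^2.
N_0 = 1
N_1 = 1 + 1^2 = 2
N_2 = 1 + 2^2 = 5
Explicitly: 1, f(1, 1), f(1, f(1, 1)), f(f(1, 1), 1), f(f(1, 1), f(1, 1)).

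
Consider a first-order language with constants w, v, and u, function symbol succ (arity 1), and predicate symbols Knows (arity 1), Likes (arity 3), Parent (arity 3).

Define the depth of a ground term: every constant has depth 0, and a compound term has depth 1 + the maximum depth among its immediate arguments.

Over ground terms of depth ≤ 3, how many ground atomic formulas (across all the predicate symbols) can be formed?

3468

First count ground terms of depth ≤ 3.
If N_k denotes the number of depth-≤k ground terms, the 3 constants give N_0 = 3, and each function symbol of arity r contributes N_{k-1}^r new terms at level k: N_k = 3 + N_{k-1}.
N_0 = 3
N_1 = 3 + 3 = 6
N_2 = 3 + 6 = 9
N_3 = 3 + 9 = 12
Explicitly: w, v, u, succ(w), succ(v), succ(u), succ(succ(w)), succ(succ(v)), succ(succ(u)), succ(succ(succ(w))), succ(succ(succ(v))), succ(succ(succ(u))).
So |H| = 12.
Each predicate of arity r yields |H|^r ground atoms (one per choice of an r-tuple from H):
  Knows: 12;  Likes: 12^3 = 1728;  Parent: 12^3 = 1728
Total ground atoms: 12 + 1728 + 1728 = 3468.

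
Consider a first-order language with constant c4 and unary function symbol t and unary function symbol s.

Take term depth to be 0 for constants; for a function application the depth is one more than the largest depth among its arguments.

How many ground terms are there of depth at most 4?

Let N_k count ground terms of depth at most k. Each non-constant term of depth ≤ k is some function symbol applied to depth-≤(k−1) arguments, giving N_k = 1 + N_{k-1} + N_{k-1}.
N_0 = 1
N_1 = 1 + 1 + 1 = 3
N_2 = 1 + 3 + 3 = 7
N_3 = 1 + 7 + 7 = 15
N_4 = 1 + 15 + 15 = 31

31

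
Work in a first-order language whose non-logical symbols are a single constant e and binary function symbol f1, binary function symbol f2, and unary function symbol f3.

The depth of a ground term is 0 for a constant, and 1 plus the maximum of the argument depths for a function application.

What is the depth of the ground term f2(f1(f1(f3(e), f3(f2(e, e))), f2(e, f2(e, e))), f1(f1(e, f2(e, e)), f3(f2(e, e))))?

depth(f3(e)) = 1 + depth(e) = 1 + 0 = 1
depth(f2(e, e)) = 1 + max(0, 0) = 1
depth(f3(f2(e, e))) = 1 + depth(f2(e, e)) = 1 + 1 = 2
depth(f1(f3(e), f3(f2(e, e)))) = 1 + max(1, 2) = 3
depth(f2(e, f2(e, e))) = 1 + max(0, 1) = 2
depth(f1(f1(f3(e), f3(f2(e, e))), f2(e, f2(e, e)))) = 1 + max(3, 2) = 4
depth(f1(e, f2(e, e))) = 1 + max(0, 1) = 2
depth(f1(f1(e, f2(e, e)), f3(f2(e, e)))) = 1 + max(2, 2) = 3
depth(f2(f1(f1(f3(e), f3(f2(e, e))), f2(e, f2(e, e))), f1(f1(e, f2(e, e)), f3(f2(e, e))))) = 1 + max(4, 3) = 5

5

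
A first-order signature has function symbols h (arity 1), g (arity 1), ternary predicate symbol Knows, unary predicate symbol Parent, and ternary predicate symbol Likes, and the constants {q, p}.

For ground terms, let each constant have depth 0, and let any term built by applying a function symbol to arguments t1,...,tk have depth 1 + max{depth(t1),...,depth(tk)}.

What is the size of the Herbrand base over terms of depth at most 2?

5502

First count ground terms of depth ≤ 2.
Let N_k count ground terms of depth at most k. Each non-constant term of depth ≤ k is some function symbol applied to depth-≤(k−1) arguments, giving N_k = 2 + N_{k-1} + N_{k-1}.
N_0 = 2
N_1 = 2 + 2 + 2 = 6
N_2 = 2 + 6 + 6 = 14
So |H| = 14.
Ground atoms are formed by filling each argument slot of a predicate with a term from H, so an r-ary predicate gives |H|^r atoms:
  Knows: 14^3 = 2744;  Parent: 14;  Likes: 14^3 = 2744
Total ground atoms: 2744 + 14 + 2744 = 5502.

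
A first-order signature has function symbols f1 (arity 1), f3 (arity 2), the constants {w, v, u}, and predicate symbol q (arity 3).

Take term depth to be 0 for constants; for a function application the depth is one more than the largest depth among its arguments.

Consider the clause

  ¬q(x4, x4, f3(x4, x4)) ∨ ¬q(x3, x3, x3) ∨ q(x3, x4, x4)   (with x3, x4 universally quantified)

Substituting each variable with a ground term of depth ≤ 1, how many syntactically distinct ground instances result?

Ground terms of depth ≤ 1:
  Count level by level. With function symbols f1/1, f3/2, the terms of depth ≤ k are the 3 constants together with each function applied to depth-≤(k−1) tuples, so N_k = 3 + N_{k-1} + N_{k-1}^2.
  N_0 = 3
  N_1 = 3 + 3 + 3^2 = 15
So there are 15 ground terms available for substitution.
The clause has 2 distinct variables (x3, x4), each appearing in the body. In the free term algebra distinct substitutions yield syntactically distinct ground instances.
Number of ground instances = 15^2 = 225.

225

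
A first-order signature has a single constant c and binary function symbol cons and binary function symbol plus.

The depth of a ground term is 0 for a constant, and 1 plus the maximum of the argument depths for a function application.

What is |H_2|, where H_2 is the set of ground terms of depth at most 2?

19

Let N_k count ground terms of depth at most k. Each non-constant term of depth ≤ k is some function symbol applied to depth-≤(k−1) arguments, giving N_k = 1 + N_{k-1}^2 + N_{k-1}^2.
N_0 = 1
N_1 = 1 + 1^2 + 1^2 = 3
N_2 = 1 + 3^2 + 3^2 = 19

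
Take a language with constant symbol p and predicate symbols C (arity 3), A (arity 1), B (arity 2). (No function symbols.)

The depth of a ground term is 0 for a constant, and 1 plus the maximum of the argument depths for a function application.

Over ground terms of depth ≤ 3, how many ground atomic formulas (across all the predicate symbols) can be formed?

First count ground terms of depth ≤ 3.
With no function symbols every ground term is a constant, so there is exactly 1 ground term at every depth bound.
N_0 = 1
N_1 = 1
N_2 = 1
N_3 = 1
So |H| = 1.
Ground atoms are formed by filling each argument slot of a predicate with a term from H, so an r-ary predicate gives |H|^r atoms:
  C: 1^3 = 1;  A: 1;  B: 1^2 = 1
Total ground atoms: 1 + 1 + 1 = 3.

3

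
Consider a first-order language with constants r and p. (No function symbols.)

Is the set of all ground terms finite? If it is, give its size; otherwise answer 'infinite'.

There are no function symbols, so every ground term is one of the 2 constants.
The Herbrand universe is {r, p}, which is finite with 2 elements.

2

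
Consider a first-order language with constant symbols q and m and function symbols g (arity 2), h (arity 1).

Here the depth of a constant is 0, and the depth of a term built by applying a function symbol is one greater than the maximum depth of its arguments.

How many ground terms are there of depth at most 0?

2

Let N_k = |{terms of depth ≤ k}|. Then N_0 = 2 and N_k = 2 + N_{k-1}^2 + N_{k-1} for k ≥ 1 (one summand per function symbol, arity giving the exponent).
N_0 = 2
Explicitly: q, m.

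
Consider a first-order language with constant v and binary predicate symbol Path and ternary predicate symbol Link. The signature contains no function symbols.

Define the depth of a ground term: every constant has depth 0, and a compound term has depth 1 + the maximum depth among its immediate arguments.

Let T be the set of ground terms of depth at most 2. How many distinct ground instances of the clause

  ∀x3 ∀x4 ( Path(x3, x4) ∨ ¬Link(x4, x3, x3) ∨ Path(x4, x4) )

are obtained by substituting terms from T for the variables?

Ground terms of depth ≤ 2:
  With no function symbols every ground term is a constant, so there is exactly 1 ground term at every depth bound.
  N_0 = 1
  N_1 = 1
  N_2 = 1
So there is exactly 1 ground term available for substitution.
There are 2 variables to instantiate (x3, x4), each occurring in at least one literal, so different choices give different ground instances.
Number of ground instances = 1^2 = 1.

1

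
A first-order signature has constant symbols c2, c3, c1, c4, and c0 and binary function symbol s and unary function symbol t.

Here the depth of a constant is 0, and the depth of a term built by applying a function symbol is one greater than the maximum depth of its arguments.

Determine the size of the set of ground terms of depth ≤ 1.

If N_k denotes the number of depth-≤k ground terms, the 5 constants give N_0 = 5, and each function symbol of arity r contributes N_{k-1}^r new terms at level k: N_k = 5 + N_{k-1}^2 + N_{k-1}.
N_0 = 5
N_1 = 5 + 5^2 + 5 = 35

35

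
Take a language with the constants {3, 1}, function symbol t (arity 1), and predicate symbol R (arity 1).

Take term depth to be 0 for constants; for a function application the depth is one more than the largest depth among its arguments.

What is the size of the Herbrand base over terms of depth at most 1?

4

First count ground terms of depth ≤ 1.
Let N_k = |{terms of depth ≤ k}|. Then N_0 = 2 and N_k = 2 + N_{k-1} for k ≥ 1 (one summand per function symbol, arity giving the exponent).
N_0 = 2
N_1 = 2 + 2 = 4
So |H| = 4.
A ground atom is a predicate applied to a tuple of terms from H, so the count is the sum over predicates of |H|^arity:
  R: 4
Total ground atoms: 4.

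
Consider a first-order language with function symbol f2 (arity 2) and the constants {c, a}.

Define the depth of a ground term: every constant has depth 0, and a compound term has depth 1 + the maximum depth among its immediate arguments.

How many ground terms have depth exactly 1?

4

If N_k denotes the number of depth-≤k ground terms, the 2 constants give N_0 = 2, and each function symbol of arity r contributes N_{k-1}^r new terms at level k: N_k = 2 + N_{k-1}^2.
N_0 = 2
N_1 = 2 + 2^2 = 6
Terms of depth exactly 1: N_1 − N_0 = 6 − 2 = 4.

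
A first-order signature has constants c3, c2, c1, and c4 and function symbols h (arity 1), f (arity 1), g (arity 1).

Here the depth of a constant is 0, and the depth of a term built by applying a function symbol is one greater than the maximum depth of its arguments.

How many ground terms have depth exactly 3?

If N_k denotes the number of depth-≤k ground terms, the 4 constants give N_0 = 4, and each function symbol of arity r contributes N_{k-1}^r new terms at level k: N_k = 4 + N_{k-1} + N_{k-1} + N_{k-1}.
N_0 = 4
N_1 = 4 + 4 + 4 + 4 = 16
N_2 = 4 + 16 + 16 + 16 = 52
N_3 = 4 + 52 + 52 + 52 = 160
Terms of depth exactly 3: N_3 − N_2 = 160 − 52 = 108.

108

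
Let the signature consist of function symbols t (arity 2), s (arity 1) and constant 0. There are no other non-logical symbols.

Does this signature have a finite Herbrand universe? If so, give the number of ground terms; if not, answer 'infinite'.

The signature has at least one function symbol (t, arity 2) and at least one constant (0).
Iterating t gives infinitely many distinct ground terms: 0, t(0, 0), t(t(0, 0), t(0, 0)), ...
So the Herbrand universe is infinite.

infinite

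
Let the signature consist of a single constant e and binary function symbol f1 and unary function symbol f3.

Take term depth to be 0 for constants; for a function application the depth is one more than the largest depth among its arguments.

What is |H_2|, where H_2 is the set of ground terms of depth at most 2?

Write N_k for the number of ground terms of depth ≤ k. A term of depth ≤ k is either a constant or a function symbol applied to arguments of depth ≤ k−1, so N_k = 1 + N_{k-1}^2 + N_{k-1}.
N_0 = 1
N_1 = 1 + 1^2 + 1 = 3
N_2 = 1 + 3^2 + 3 = 13

13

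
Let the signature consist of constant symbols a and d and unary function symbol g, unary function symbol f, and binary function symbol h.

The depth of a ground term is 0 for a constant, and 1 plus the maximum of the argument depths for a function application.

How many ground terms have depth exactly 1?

Count level by level. With function symbols g/1, f/1, h/2, the terms of depth ≤ k are the 2 constants together with each function applied to depth-≤(k−1) tuples, so N_k = 2 + N_{k-1} + N_{k-1} + N_{k-1}^2.
N_0 = 2
N_1 = 2 + 2 + 2 + 2^2 = 10
Terms of depth exactly 1: N_1 − N_0 = 10 − 2 = 8.

8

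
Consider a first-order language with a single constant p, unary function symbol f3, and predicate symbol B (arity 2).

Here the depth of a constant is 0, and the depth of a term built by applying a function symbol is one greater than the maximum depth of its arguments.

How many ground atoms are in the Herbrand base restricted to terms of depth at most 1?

4

First count ground terms of depth ≤ 1.
Let N_k count ground terms of depth at most k. Each non-constant term of depth ≤ k is some function symbol applied to depth-≤(k−1) arguments, giving N_k = 1 + N_{k-1}.
N_0 = 1
N_1 = 1 + 1 = 2
Explicitly: p, f3(p).
So |H| = 2.
A ground atom is a predicate applied to a tuple of terms from H, so the count is the sum over predicates of |H|^arity:
  B: 2^2 = 4
Total ground atoms: 4.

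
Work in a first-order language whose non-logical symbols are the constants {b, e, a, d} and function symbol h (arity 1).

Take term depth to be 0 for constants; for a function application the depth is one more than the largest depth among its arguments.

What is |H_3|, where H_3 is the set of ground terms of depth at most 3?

16

If N_k denotes the number of depth-≤k ground terms, the 4 constants give N_0 = 4, and each function symbol of arity r contributes N_{k-1}^r new terms at level k: N_k = 4 + N_{k-1}.
N_0 = 4
N_1 = 4 + 4 = 8
N_2 = 4 + 8 = 12
N_3 = 4 + 12 = 16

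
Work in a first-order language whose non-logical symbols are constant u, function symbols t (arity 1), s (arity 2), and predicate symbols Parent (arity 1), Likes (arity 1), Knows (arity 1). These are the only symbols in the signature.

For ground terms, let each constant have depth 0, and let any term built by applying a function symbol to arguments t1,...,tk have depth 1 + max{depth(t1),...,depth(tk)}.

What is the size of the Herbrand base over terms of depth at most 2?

39

First count ground terms of depth ≤ 2.
Let N_k = |{terms of depth ≤ k}|. Then N_0 = 1 and N_k = 1 + N_{k-1} + N_{k-1}^2 for k ≥ 1 (one summand per function symbol, arity giving the exponent).
N_0 = 1
N_1 = 1 + 1 + 1^2 = 3
N_2 = 1 + 3 + 3^2 = 13
So |H| = 13.
Each predicate of arity r yields |H|^r ground atoms (one per choice of an r-tuple from H):
  Parent: 13;  Likes: 13;  Knows: 13
Total ground atoms: 13 + 13 + 13 = 39.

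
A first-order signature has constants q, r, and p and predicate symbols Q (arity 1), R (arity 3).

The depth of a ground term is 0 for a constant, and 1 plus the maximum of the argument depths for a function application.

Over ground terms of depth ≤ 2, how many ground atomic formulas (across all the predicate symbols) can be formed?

First count ground terms of depth ≤ 2.
With no function symbols every ground term is a constant, so there are exactly 3 ground terms at every depth bound.
N_0 = 3
N_1 = 3
N_2 = 3
So |H| = 3.
Each predicate of arity r yields |H|^r ground atoms (one per choice of an r-tuple from H):
  Q: 3;  R: 3^3 = 27
Total ground atoms: 3 + 27 = 30.

30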